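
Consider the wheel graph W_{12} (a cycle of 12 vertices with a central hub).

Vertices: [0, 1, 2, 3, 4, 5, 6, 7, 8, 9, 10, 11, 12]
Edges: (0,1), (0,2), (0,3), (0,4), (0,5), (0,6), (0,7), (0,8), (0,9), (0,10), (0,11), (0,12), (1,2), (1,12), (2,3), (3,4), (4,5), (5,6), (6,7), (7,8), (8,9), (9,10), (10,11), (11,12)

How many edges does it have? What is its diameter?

Wheel graph W_{12}: 12 cycle edges + 12 spoke edges = 24 edges.
The hub is distance 1 from all cycle vertices. Max distance between cycle vertices through hub is 2.
Diameter = 2.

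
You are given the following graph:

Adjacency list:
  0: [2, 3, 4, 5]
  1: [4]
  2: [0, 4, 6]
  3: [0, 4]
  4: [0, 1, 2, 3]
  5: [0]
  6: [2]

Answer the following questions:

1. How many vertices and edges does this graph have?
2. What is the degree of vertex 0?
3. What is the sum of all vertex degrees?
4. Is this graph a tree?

Count: 7 vertices, 8 edges.
Vertex 0 has neighbors [2, 3, 4, 5], degree = 4.
Handshaking lemma: 2 * 8 = 16.
A tree on 7 vertices has 6 edges. This graph has 8 edges (2 extra). Not a tree.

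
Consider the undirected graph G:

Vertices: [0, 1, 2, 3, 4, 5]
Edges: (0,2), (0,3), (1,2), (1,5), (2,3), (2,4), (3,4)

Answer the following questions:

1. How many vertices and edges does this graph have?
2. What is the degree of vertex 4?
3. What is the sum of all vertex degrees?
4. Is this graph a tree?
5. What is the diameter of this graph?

Count: 6 vertices, 7 edges.
Vertex 4 has neighbors [2, 3], degree = 2.
Handshaking lemma: 2 * 7 = 14.
A tree on 6 vertices has 5 edges. This graph has 7 edges (2 extra). Not a tree.
Diameter (longest shortest path) = 3.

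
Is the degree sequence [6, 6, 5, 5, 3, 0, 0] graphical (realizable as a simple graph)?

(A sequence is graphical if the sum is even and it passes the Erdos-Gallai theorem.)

Sum of degrees = 25. Sum is odd, so the sequence is NOT graphical.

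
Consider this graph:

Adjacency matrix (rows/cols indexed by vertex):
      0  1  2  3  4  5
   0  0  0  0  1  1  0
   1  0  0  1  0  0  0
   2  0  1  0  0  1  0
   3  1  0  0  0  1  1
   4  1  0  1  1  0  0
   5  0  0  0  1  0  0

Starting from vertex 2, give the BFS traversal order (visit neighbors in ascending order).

BFS from vertex 2 (neighbors processed in ascending order):
Visit order: 2, 1, 4, 0, 3, 5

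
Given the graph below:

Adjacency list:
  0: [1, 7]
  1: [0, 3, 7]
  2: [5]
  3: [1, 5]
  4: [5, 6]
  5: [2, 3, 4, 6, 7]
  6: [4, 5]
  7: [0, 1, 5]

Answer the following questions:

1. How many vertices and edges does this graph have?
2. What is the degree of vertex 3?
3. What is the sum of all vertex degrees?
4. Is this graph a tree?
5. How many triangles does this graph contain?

Count: 8 vertices, 10 edges.
Vertex 3 has neighbors [1, 5], degree = 2.
Handshaking lemma: 2 * 10 = 20.
A tree on 8 vertices has 7 edges. This graph has 10 edges (3 extra). Not a tree.
Number of triangles = 2.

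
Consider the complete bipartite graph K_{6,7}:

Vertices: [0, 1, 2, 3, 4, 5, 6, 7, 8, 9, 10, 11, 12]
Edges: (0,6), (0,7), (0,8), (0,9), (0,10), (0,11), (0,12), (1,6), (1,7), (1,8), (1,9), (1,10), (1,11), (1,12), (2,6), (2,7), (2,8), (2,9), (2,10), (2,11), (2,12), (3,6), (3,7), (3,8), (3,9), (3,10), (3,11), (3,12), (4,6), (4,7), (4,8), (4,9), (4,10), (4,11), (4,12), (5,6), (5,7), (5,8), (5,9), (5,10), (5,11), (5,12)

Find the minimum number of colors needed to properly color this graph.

K_{6,7} is bipartite: vertices split into two independent sets of size 6 and 7.
Color one set 0, the other 1. No adjacent vertices share a color.
Chromatic number = 2.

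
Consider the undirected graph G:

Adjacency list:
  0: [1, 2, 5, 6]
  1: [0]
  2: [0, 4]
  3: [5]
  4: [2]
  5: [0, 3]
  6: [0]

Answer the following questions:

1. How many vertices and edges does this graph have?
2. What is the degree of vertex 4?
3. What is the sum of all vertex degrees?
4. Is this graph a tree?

Count: 7 vertices, 6 edges.
Vertex 4 has neighbors [2], degree = 1.
Handshaking lemma: 2 * 6 = 12.
A graph is a tree iff it is connected and has exactly n-1 edges. This graph is connected (all 7 vertices in one component) and has 7-1 = 6 edges. It is a tree.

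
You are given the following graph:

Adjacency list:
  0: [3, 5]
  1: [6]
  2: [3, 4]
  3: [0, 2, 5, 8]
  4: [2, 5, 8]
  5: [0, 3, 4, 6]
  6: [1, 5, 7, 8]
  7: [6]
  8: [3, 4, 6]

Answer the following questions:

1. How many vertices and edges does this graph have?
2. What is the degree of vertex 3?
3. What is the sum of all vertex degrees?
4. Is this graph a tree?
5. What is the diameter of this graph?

Count: 9 vertices, 12 edges.
Vertex 3 has neighbors [0, 2, 5, 8], degree = 4.
Handshaking lemma: 2 * 12 = 24.
A tree on 9 vertices has 8 edges. This graph has 12 edges (4 extra). Not a tree.
Diameter (longest shortest path) = 4.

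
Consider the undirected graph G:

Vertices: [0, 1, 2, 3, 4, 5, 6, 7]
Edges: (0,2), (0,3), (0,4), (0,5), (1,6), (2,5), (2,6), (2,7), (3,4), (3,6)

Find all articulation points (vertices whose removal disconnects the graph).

An articulation point is a vertex whose removal disconnects the graph.
Articulation points: [2, 6]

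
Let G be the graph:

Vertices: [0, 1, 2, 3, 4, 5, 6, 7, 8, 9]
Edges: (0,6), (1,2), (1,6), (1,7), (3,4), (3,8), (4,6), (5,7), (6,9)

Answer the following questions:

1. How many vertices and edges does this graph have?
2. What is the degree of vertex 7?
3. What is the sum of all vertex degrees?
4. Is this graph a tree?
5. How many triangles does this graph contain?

Count: 10 vertices, 9 edges.
Vertex 7 has neighbors [1, 5], degree = 2.
Handshaking lemma: 2 * 9 = 18.
A graph is a tree iff it is connected and has exactly n-1 edges. This graph is connected (all 10 vertices in one component) and has 10-1 = 9 edges. It is a tree.
Number of triangles = 0.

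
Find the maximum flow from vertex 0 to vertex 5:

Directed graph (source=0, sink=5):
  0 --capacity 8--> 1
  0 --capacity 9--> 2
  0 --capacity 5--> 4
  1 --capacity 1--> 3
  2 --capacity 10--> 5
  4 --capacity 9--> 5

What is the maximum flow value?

Computing max flow:
  Flow on (0->2): 9/9
  Flow on (0->4): 5/5
  Flow on (2->5): 9/10
  Flow on (4->5): 5/9
Maximum flow = 14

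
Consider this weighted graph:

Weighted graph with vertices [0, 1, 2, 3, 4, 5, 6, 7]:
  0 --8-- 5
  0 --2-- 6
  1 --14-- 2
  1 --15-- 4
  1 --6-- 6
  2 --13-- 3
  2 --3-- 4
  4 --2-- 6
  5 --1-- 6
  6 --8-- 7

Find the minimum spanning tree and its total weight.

Applying Kruskal's algorithm (sort edges by weight, add if no cycle):
  Add (5,6) w=1
  Add (0,6) w=2
  Add (4,6) w=2
  Add (2,4) w=3
  Add (1,6) w=6
  Skip (0,5) w=8 (creates cycle)
  Add (6,7) w=8
  Add (2,3) w=13
  Skip (1,2) w=14 (creates cycle)
  Skip (1,4) w=15 (creates cycle)
MST weight = 35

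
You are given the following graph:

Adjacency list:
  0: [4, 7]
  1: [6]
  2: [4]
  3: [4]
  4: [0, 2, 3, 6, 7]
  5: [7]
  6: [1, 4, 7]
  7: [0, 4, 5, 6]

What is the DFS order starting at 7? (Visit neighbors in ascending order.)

DFS from vertex 7 (neighbors processed in ascending order):
Visit order: 7, 0, 4, 2, 3, 6, 1, 5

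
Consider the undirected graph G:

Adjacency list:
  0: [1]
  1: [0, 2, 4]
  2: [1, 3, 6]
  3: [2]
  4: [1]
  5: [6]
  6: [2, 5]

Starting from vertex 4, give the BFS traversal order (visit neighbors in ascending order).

BFS from vertex 4 (neighbors processed in ascending order):
Visit order: 4, 1, 0, 2, 3, 6, 5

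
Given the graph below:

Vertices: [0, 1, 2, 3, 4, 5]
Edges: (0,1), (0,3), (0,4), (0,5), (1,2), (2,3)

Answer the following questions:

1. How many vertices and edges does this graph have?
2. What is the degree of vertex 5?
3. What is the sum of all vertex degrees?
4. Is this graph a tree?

Count: 6 vertices, 6 edges.
Vertex 5 has neighbors [0], degree = 1.
Handshaking lemma: 2 * 6 = 12.
A tree on 6 vertices has 5 edges. This graph has 6 edges (1 extra). Not a tree.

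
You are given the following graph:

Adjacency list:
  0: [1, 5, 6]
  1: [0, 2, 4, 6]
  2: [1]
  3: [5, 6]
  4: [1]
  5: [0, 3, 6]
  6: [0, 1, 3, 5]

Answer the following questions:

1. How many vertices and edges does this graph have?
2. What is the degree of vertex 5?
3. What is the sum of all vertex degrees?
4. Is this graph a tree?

Count: 7 vertices, 9 edges.
Vertex 5 has neighbors [0, 3, 6], degree = 3.
Handshaking lemma: 2 * 9 = 18.
A tree on 7 vertices has 6 edges. This graph has 9 edges (3 extra). Not a tree.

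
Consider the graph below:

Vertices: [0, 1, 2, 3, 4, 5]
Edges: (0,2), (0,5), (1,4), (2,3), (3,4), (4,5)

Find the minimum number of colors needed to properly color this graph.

The graph has a maximum clique of size 2 (lower bound on chromatic number).
A valid 3-coloring: {0: 0, 1: 1, 2: 1, 3: 2, 4: 0, 5: 1}.
No proper 2-coloring exists (verified by exhaustive search).
Chromatic number = 3.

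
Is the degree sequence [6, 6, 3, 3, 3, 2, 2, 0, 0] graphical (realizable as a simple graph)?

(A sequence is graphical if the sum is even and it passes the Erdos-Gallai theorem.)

Sum of degrees = 25. Sum is odd, so the sequence is NOT graphical.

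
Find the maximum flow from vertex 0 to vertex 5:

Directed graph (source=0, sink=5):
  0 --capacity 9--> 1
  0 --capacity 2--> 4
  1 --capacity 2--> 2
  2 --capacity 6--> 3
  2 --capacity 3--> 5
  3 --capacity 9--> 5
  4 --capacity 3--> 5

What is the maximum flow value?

Computing max flow:
  Flow on (0->1): 2/9
  Flow on (0->4): 2/2
  Flow on (1->2): 2/2
  Flow on (2->5): 2/3
  Flow on (4->5): 2/3
Maximum flow = 4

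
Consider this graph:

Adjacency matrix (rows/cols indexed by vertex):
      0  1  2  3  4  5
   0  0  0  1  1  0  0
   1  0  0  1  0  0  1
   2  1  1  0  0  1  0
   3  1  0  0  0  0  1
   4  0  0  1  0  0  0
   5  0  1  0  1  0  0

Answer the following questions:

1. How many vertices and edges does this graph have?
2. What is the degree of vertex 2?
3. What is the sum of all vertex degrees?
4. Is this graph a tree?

Count: 6 vertices, 6 edges.
Vertex 2 has neighbors [0, 1, 4], degree = 3.
Handshaking lemma: 2 * 6 = 12.
A tree on 6 vertices has 5 edges. This graph has 6 edges (1 extra). Not a tree.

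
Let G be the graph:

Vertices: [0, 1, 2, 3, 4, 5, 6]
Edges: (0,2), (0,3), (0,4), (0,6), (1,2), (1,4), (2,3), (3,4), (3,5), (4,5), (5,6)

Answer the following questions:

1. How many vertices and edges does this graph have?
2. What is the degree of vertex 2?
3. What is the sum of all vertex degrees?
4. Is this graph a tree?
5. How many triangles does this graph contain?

Count: 7 vertices, 11 edges.
Vertex 2 has neighbors [0, 1, 3], degree = 3.
Handshaking lemma: 2 * 11 = 22.
A tree on 7 vertices has 6 edges. This graph has 11 edges (5 extra). Not a tree.
Number of triangles = 3.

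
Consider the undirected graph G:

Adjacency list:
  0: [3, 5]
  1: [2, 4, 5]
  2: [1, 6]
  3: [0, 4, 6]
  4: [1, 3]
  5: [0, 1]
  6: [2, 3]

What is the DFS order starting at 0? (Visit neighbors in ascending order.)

DFS from vertex 0 (neighbors processed in ascending order):
Visit order: 0, 3, 4, 1, 2, 6, 5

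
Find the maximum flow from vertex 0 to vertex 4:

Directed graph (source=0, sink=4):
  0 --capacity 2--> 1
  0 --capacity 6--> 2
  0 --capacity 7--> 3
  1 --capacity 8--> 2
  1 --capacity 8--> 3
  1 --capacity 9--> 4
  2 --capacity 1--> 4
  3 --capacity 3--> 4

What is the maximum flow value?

Computing max flow:
  Flow on (0->1): 2/2
  Flow on (0->2): 1/6
  Flow on (0->3): 3/7
  Flow on (1->4): 2/9
  Flow on (2->4): 1/1
  Flow on (3->4): 3/3
Maximum flow = 6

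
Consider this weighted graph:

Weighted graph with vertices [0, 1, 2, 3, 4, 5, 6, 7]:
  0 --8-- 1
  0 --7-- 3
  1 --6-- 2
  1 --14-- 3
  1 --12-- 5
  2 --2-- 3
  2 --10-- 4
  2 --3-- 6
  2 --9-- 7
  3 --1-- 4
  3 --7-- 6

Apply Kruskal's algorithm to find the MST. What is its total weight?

Applying Kruskal's algorithm (sort edges by weight, add if no cycle):
  Add (3,4) w=1
  Add (2,3) w=2
  Add (2,6) w=3
  Add (1,2) w=6
  Add (0,3) w=7
  Skip (3,6) w=7 (creates cycle)
  Skip (0,1) w=8 (creates cycle)
  Add (2,7) w=9
  Skip (2,4) w=10 (creates cycle)
  Add (1,5) w=12
  Skip (1,3) w=14 (creates cycle)
MST weight = 40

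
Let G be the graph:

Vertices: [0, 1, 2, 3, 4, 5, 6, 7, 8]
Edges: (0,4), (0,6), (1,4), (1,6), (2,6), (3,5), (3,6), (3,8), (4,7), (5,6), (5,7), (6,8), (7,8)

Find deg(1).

Vertex 1 has neighbors [4, 6], so deg(1) = 2.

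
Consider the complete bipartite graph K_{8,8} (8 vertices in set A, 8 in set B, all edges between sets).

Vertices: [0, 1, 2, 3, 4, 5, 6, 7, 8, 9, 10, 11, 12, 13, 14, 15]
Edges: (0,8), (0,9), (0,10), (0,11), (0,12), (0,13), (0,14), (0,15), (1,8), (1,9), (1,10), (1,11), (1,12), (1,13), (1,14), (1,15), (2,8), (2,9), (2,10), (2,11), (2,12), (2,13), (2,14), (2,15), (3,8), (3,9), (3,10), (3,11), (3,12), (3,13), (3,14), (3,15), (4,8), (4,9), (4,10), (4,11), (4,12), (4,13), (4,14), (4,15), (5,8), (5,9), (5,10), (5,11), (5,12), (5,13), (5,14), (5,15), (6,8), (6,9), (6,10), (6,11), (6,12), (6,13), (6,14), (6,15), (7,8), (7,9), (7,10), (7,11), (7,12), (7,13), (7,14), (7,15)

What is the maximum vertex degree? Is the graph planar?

Set-A vertices have degree 8; set-B vertices have degree 8. Maximum degree = max(8,8) = 8.
K_{8,8} contains K_{3,3} as a subgraph (since both sides have >= 3 vertices); by Kuratowski's theorem it is not planar.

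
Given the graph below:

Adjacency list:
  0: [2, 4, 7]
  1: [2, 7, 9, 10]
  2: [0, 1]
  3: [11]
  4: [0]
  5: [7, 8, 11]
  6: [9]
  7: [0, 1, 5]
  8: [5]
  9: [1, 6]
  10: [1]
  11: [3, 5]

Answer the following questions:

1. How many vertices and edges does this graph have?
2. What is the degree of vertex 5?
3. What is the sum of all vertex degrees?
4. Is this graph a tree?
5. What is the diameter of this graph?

Count: 12 vertices, 12 edges.
Vertex 5 has neighbors [7, 8, 11], degree = 3.
Handshaking lemma: 2 * 12 = 24.
A tree on 12 vertices has 11 edges. This graph has 12 edges (1 extra). Not a tree.
Diameter (longest shortest path) = 6.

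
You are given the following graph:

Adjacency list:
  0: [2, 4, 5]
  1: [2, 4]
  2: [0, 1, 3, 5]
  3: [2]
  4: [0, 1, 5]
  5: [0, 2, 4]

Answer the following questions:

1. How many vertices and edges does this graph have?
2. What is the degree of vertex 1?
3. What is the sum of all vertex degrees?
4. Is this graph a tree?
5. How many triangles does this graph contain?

Count: 6 vertices, 8 edges.
Vertex 1 has neighbors [2, 4], degree = 2.
Handshaking lemma: 2 * 8 = 16.
A tree on 6 vertices has 5 edges. This graph has 8 edges (3 extra). Not a tree.
Number of triangles = 2.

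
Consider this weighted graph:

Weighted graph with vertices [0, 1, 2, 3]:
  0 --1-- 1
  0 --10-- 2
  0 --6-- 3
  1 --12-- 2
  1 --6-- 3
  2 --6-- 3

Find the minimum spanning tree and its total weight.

Applying Kruskal's algorithm (sort edges by weight, add if no cycle):
  Add (0,1) w=1
  Add (0,3) w=6
  Skip (1,3) w=6 (creates cycle)
  Add (2,3) w=6
  Skip (0,2) w=10 (creates cycle)
  Skip (1,2) w=12 (creates cycle)
MST weight = 13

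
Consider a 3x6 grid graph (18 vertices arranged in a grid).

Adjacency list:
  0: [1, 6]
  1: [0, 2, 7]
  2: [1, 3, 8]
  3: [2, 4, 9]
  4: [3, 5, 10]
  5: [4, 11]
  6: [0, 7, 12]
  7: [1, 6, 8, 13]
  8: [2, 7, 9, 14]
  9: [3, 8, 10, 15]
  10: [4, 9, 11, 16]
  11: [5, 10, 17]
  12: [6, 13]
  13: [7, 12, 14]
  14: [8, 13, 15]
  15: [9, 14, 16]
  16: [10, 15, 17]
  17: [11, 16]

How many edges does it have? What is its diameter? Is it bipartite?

A 3x6 grid has 12 vertical edges and 15 horizontal edges.
Total edges = 12 + 15 = 27.
Diameter = (3-1) + (6-1) = 7 (corner to opposite corner).
Grid graphs are bipartite (checkerboard coloring).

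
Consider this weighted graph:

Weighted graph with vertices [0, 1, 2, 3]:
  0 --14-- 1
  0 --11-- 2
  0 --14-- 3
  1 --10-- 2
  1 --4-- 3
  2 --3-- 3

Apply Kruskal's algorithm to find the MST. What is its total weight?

Applying Kruskal's algorithm (sort edges by weight, add if no cycle):
  Add (2,3) w=3
  Add (1,3) w=4
  Skip (1,2) w=10 (creates cycle)
  Add (0,2) w=11
  Skip (0,3) w=14 (creates cycle)
  Skip (0,1) w=14 (creates cycle)
MST weight = 18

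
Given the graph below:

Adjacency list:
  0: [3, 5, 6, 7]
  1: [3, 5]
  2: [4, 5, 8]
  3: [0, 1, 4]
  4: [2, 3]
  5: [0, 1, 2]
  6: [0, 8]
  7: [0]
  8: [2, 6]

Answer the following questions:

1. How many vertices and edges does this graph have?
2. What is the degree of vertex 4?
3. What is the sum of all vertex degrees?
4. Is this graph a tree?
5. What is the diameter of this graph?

Count: 9 vertices, 11 edges.
Vertex 4 has neighbors [2, 3], degree = 2.
Handshaking lemma: 2 * 11 = 22.
A tree on 9 vertices has 8 edges. This graph has 11 edges (3 extra). Not a tree.
Diameter (longest shortest path) = 3.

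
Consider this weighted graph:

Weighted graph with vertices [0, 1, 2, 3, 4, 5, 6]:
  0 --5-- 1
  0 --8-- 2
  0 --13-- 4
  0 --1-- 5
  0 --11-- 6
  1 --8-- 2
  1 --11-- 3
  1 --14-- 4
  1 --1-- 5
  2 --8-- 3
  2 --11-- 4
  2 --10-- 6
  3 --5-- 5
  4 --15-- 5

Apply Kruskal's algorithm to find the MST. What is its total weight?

Applying Kruskal's algorithm (sort edges by weight, add if no cycle):
  Add (0,5) w=1
  Add (1,5) w=1
  Skip (0,1) w=5 (creates cycle)
  Add (3,5) w=5
  Add (0,2) w=8
  Skip (1,2) w=8 (creates cycle)
  Skip (2,3) w=8 (creates cycle)
  Add (2,6) w=10
  Skip (0,6) w=11 (creates cycle)
  Skip (1,3) w=11 (creates cycle)
  Add (2,4) w=11
  Skip (0,4) w=13 (creates cycle)
  Skip (1,4) w=14 (creates cycle)
  Skip (4,5) w=15 (creates cycle)
MST weight = 36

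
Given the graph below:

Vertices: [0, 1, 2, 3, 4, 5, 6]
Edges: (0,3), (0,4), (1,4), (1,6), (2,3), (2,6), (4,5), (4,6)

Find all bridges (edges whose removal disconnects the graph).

A bridge is an edge whose removal increases the number of connected components.
Bridges found: (4,5)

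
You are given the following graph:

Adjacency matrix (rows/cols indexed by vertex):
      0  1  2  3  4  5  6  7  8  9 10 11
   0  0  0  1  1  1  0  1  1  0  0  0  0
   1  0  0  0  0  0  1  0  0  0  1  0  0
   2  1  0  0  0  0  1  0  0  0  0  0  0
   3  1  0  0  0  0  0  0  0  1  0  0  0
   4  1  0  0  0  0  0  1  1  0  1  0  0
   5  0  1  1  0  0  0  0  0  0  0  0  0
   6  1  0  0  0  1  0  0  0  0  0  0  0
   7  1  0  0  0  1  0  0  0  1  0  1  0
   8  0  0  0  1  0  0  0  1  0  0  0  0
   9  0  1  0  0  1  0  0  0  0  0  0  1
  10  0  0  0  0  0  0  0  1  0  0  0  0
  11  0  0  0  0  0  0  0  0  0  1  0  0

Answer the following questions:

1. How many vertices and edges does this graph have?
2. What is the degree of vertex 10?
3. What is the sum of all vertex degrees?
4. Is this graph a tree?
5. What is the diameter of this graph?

Count: 12 vertices, 15 edges.
Vertex 10 has neighbors [7], degree = 1.
Handshaking lemma: 2 * 15 = 30.
A tree on 12 vertices has 11 edges. This graph has 15 edges (4 extra). Not a tree.
Diameter (longest shortest path) = 4.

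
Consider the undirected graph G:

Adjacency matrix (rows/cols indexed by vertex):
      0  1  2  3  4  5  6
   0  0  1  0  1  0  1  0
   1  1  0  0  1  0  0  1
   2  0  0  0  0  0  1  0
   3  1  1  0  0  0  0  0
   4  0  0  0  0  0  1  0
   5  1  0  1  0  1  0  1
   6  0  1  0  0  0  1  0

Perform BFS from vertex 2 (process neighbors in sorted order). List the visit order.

BFS from vertex 2 (neighbors processed in ascending order):
Visit order: 2, 5, 0, 4, 6, 1, 3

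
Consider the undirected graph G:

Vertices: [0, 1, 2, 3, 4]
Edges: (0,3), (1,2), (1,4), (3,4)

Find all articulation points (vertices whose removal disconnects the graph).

An articulation point is a vertex whose removal disconnects the graph.
Articulation points: [1, 3, 4]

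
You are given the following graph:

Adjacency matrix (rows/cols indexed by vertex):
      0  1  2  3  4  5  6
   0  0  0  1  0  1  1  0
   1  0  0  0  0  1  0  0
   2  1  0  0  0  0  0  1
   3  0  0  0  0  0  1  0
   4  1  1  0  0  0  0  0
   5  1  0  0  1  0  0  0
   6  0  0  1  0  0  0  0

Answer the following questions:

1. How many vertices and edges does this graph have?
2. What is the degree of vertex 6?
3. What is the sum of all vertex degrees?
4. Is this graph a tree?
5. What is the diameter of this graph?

Count: 7 vertices, 6 edges.
Vertex 6 has neighbors [2], degree = 1.
Handshaking lemma: 2 * 6 = 12.
A graph is a tree iff it is connected and has exactly n-1 edges. This graph is connected (all 7 vertices in one component) and has 7-1 = 6 edges. It is a tree.
Diameter (longest shortest path) = 4.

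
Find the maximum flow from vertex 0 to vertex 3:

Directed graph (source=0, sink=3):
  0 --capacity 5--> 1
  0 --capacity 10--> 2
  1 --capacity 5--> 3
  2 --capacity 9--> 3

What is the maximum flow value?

Computing max flow:
  Flow on (0->1): 5/5
  Flow on (0->2): 9/10
  Flow on (1->3): 5/5
  Flow on (2->3): 9/9
Maximum flow = 14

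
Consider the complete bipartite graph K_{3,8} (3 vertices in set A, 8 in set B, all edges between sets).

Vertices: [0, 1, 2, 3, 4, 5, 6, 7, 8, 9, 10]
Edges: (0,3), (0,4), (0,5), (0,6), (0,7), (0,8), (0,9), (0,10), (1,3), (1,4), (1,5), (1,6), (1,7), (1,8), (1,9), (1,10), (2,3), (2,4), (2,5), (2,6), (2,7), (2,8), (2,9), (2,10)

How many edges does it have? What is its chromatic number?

K_{3,8} has 3 * 8 = 24 edges.
Bipartite graphs have chromatic number 2 (color each partition differently).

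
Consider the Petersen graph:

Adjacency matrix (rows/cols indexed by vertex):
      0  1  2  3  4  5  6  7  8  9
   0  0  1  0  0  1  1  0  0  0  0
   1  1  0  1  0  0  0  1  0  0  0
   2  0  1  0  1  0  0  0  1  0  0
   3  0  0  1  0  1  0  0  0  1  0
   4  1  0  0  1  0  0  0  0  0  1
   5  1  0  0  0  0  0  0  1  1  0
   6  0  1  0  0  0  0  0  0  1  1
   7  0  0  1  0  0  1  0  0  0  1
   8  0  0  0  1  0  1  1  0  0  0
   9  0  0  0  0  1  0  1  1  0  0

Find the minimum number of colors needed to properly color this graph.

The Petersen graph contains odd cycles (e.g. the outer 5-cycle), so chi >= 3.
A proper 3-coloring exists (it is a well-known 3-chromatic graph).
Chromatic number = 3.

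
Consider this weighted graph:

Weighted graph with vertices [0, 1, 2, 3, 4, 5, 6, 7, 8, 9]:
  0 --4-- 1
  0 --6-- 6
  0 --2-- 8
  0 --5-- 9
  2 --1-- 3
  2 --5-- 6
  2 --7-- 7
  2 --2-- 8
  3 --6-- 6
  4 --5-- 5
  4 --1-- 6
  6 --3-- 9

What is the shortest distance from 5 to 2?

Using Dijkstra's algorithm from vertex 5:
Shortest path: 5 -> 4 -> 6 -> 2
Total weight: 5 + 1 + 5 = 11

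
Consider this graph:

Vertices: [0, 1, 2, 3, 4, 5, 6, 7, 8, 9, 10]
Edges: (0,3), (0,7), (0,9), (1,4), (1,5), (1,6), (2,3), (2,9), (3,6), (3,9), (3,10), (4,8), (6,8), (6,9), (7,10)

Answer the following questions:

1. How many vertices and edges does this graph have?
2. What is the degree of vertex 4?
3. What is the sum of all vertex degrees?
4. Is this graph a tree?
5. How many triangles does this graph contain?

Count: 11 vertices, 15 edges.
Vertex 4 has neighbors [1, 8], degree = 2.
Handshaking lemma: 2 * 15 = 30.
A tree on 11 vertices has 10 edges. This graph has 15 edges (5 extra). Not a tree.
Number of triangles = 3.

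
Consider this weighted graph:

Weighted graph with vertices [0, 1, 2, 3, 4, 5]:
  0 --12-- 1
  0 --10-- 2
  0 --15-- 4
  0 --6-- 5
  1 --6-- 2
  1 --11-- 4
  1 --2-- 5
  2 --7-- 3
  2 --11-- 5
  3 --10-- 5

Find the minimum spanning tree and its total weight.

Applying Kruskal's algorithm (sort edges by weight, add if no cycle):
  Add (1,5) w=2
  Add (0,5) w=6
  Add (1,2) w=6
  Add (2,3) w=7
  Skip (0,2) w=10 (creates cycle)
  Skip (3,5) w=10 (creates cycle)
  Add (1,4) w=11
  Skip (2,5) w=11 (creates cycle)
  Skip (0,1) w=12 (creates cycle)
  Skip (0,4) w=15 (creates cycle)
MST weight = 32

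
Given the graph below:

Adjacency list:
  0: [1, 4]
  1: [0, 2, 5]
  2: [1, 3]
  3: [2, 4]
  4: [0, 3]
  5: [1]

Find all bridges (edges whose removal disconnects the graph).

A bridge is an edge whose removal increases the number of connected components.
Bridges found: (1,5)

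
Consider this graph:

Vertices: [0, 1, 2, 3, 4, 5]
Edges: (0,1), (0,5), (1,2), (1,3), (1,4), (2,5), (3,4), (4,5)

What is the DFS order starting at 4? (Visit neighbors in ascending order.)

DFS from vertex 4 (neighbors processed in ascending order):
Visit order: 4, 1, 0, 5, 2, 3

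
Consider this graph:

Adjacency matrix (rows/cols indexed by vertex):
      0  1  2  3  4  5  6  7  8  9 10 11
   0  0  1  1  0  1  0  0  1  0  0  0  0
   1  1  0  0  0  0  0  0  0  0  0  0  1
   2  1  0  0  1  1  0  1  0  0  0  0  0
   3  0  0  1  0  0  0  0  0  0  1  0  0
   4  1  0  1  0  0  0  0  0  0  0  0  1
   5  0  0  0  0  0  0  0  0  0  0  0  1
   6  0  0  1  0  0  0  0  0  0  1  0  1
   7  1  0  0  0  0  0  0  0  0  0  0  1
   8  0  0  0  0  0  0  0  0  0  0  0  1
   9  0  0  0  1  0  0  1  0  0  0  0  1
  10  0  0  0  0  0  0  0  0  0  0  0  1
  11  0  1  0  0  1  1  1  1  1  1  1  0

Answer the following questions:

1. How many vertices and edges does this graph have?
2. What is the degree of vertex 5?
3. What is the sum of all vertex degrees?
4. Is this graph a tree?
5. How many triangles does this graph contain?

Count: 12 vertices, 17 edges.
Vertex 5 has neighbors [11], degree = 1.
Handshaking lemma: 2 * 17 = 34.
A tree on 12 vertices has 11 edges. This graph has 17 edges (6 extra). Not a tree.
Number of triangles = 2.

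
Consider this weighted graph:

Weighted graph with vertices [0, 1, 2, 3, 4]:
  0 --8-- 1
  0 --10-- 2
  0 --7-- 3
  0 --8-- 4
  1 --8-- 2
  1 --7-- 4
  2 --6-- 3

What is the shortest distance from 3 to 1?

Using Dijkstra's algorithm from vertex 3:
Shortest path: 3 -> 2 -> 1
Total weight: 6 + 8 = 14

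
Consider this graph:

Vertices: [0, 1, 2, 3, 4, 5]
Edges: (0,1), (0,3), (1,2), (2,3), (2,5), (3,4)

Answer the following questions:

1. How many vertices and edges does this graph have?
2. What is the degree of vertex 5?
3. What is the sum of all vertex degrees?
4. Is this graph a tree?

Count: 6 vertices, 6 edges.
Vertex 5 has neighbors [2], degree = 1.
Handshaking lemma: 2 * 6 = 12.
A tree on 6 vertices has 5 edges. This graph has 6 edges (1 extra). Not a tree.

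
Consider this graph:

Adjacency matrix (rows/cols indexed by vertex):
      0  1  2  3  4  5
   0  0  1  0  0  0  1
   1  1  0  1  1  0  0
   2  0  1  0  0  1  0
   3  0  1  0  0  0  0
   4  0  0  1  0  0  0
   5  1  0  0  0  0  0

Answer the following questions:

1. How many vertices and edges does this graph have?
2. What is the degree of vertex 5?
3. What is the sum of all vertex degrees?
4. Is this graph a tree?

Count: 6 vertices, 5 edges.
Vertex 5 has neighbors [0], degree = 1.
Handshaking lemma: 2 * 5 = 10.
A graph is a tree iff it is connected and has exactly n-1 edges. This graph is connected (all 6 vertices in one component) and has 6-1 = 5 edges. It is a tree.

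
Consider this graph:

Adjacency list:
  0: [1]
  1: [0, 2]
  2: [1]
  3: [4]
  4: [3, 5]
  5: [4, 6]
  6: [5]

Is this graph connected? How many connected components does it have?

Checking connectivity: the graph has 2 connected component(s).
Components: [[0, 1, 2], [3, 4, 5, 6]]. The graph is NOT connected.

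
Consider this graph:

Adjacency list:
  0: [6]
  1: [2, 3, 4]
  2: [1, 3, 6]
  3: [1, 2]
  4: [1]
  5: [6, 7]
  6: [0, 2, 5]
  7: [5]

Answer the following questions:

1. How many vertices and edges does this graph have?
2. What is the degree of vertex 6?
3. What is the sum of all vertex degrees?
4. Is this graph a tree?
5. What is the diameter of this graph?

Count: 8 vertices, 8 edges.
Vertex 6 has neighbors [0, 2, 5], degree = 3.
Handshaking lemma: 2 * 8 = 16.
A tree on 8 vertices has 7 edges. This graph has 8 edges (1 extra). Not a tree.
Diameter (longest shortest path) = 5.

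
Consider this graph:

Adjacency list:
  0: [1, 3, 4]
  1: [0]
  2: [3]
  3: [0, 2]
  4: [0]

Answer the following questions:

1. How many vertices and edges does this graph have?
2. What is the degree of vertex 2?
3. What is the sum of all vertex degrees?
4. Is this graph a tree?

Count: 5 vertices, 4 edges.
Vertex 2 has neighbors [3], degree = 1.
Handshaking lemma: 2 * 4 = 8.
A graph is a tree iff it is connected and has exactly n-1 edges. This graph is connected (all 5 vertices in one component) and has 5-1 = 4 edges. It is a tree.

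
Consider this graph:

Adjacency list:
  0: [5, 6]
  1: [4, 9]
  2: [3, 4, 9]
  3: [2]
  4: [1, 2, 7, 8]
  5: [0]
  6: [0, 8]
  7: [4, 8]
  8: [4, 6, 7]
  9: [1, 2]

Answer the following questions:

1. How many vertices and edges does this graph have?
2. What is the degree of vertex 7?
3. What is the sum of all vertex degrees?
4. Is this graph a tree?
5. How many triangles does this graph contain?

Count: 10 vertices, 11 edges.
Vertex 7 has neighbors [4, 8], degree = 2.
Handshaking lemma: 2 * 11 = 22.
A tree on 10 vertices has 9 edges. This graph has 11 edges (2 extra). Not a tree.
Number of triangles = 1.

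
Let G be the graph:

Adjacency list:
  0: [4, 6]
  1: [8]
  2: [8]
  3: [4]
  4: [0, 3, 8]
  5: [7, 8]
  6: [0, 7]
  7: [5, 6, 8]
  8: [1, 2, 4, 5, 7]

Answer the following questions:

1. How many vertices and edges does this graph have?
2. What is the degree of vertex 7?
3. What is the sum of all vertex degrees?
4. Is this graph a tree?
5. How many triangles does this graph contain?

Count: 9 vertices, 10 edges.
Vertex 7 has neighbors [5, 6, 8], degree = 3.
Handshaking lemma: 2 * 10 = 20.
A tree on 9 vertices has 8 edges. This graph has 10 edges (2 extra). Not a tree.
Number of triangles = 1.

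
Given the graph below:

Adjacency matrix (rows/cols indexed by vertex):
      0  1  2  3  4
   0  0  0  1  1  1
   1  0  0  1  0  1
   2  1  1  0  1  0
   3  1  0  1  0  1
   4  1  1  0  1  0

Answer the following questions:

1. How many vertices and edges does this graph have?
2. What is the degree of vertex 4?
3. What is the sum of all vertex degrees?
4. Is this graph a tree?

Count: 5 vertices, 7 edges.
Vertex 4 has neighbors [0, 1, 3], degree = 3.
Handshaking lemma: 2 * 7 = 14.
A tree on 5 vertices has 4 edges. This graph has 7 edges (3 extra). Not a tree.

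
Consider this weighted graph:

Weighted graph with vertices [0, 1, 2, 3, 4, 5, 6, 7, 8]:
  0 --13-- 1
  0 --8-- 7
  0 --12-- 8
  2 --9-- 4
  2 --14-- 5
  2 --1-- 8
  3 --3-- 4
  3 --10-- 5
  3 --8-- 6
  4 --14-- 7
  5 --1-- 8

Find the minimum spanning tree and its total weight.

Applying Kruskal's algorithm (sort edges by weight, add if no cycle):
  Add (2,8) w=1
  Add (5,8) w=1
  Add (3,4) w=3
  Add (0,7) w=8
  Add (3,6) w=8
  Add (2,4) w=9
  Skip (3,5) w=10 (creates cycle)
  Add (0,8) w=12
  Add (0,1) w=13
  Skip (2,5) w=14 (creates cycle)
  Skip (4,7) w=14 (creates cycle)
MST weight = 55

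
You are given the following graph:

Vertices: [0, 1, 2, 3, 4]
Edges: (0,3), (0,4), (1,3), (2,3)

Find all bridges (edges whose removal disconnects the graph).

A bridge is an edge whose removal increases the number of connected components.
Bridges found: (0,3), (0,4), (1,3), (2,3)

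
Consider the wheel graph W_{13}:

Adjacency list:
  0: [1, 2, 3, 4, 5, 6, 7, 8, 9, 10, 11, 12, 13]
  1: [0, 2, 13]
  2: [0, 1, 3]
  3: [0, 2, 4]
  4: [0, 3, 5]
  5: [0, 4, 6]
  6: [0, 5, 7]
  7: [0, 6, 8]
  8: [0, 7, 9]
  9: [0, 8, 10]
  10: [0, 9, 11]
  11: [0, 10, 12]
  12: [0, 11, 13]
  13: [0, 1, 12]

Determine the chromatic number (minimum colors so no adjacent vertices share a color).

W_{13} = C_{13} plus a hub adjacent to every cycle vertex.
The outer cycle needs 3 colors (odd cycle); the hub is adjacent to all of them so needs a fresh color.
Chromatic number = 3 + 1 = 4.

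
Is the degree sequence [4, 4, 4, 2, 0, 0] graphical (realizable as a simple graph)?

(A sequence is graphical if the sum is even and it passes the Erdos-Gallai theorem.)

Sum of degrees = 14. Sum is even but fails Erdos-Gallai. The sequence is NOT graphical.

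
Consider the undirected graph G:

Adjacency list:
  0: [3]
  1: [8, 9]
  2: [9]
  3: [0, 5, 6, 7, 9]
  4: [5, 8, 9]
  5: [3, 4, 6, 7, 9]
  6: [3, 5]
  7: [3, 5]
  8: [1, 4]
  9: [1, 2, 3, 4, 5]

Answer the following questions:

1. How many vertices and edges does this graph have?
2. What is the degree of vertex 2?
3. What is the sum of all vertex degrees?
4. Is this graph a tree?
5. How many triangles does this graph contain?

Count: 10 vertices, 14 edges.
Vertex 2 has neighbors [9], degree = 1.
Handshaking lemma: 2 * 14 = 28.
A tree on 10 vertices has 9 edges. This graph has 14 edges (5 extra). Not a tree.
Number of triangles = 4.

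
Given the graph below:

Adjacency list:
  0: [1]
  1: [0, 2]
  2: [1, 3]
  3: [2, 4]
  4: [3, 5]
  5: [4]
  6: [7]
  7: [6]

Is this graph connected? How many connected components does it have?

Checking connectivity: the graph has 2 connected component(s).
Components: [[0, 1, 2, 3, 4, 5], [6, 7]]. The graph is NOT connected.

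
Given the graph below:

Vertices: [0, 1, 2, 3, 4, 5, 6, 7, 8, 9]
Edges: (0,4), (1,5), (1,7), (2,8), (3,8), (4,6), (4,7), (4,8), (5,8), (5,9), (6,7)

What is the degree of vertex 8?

Vertex 8 has neighbors [2, 3, 4, 5], so deg(8) = 4.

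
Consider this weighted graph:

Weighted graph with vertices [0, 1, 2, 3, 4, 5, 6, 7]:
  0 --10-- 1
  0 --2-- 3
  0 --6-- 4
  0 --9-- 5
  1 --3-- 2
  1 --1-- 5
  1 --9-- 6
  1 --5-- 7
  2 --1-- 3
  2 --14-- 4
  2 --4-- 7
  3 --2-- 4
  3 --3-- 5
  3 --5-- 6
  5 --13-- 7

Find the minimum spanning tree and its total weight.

Applying Kruskal's algorithm (sort edges by weight, add if no cycle):
  Add (1,5) w=1
  Add (2,3) w=1
  Add (0,3) w=2
  Add (3,4) w=2
  Add (1,2) w=3
  Skip (3,5) w=3 (creates cycle)
  Add (2,7) w=4
  Skip (1,7) w=5 (creates cycle)
  Add (3,6) w=5
  Skip (0,4) w=6 (creates cycle)
  Skip (0,5) w=9 (creates cycle)
  Skip (1,6) w=9 (creates cycle)
  Skip (0,1) w=10 (creates cycle)
  Skip (5,7) w=13 (creates cycle)
  Skip (2,4) w=14 (creates cycle)
MST weight = 18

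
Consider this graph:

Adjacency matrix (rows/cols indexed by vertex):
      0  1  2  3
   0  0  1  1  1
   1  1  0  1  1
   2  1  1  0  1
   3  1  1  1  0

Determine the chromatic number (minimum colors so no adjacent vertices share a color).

The graph has a maximum clique of size 4 (lower bound on chromatic number).
A valid 4-coloring: {0: 0, 1: 1, 2: 2, 3: 3}.
Chromatic number = 4.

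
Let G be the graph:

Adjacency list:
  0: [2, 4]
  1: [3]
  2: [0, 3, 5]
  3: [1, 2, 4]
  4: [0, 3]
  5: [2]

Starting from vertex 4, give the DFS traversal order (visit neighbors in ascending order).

DFS from vertex 4 (neighbors processed in ascending order):
Visit order: 4, 0, 2, 3, 1, 5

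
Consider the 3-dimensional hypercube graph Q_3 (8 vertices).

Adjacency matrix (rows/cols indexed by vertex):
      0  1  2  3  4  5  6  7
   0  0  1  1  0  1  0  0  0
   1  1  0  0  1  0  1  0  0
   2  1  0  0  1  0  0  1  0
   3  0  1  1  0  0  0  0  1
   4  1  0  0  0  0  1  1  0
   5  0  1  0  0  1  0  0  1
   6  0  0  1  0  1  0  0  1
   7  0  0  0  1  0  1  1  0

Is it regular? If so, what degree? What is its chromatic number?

In Q_3, every vertex has exactly 3 neighbors (flip one of 3 bits), so it is 3-regular.
Q_3 is bipartite (partition by bit-parity), so chromatic number = 2.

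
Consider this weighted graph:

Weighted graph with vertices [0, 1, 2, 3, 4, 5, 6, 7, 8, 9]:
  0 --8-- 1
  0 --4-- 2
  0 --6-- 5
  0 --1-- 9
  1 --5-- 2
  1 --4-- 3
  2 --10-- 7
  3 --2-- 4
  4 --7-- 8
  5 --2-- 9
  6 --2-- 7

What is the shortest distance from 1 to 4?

Using Dijkstra's algorithm from vertex 1:
Shortest path: 1 -> 3 -> 4
Total weight: 4 + 2 = 6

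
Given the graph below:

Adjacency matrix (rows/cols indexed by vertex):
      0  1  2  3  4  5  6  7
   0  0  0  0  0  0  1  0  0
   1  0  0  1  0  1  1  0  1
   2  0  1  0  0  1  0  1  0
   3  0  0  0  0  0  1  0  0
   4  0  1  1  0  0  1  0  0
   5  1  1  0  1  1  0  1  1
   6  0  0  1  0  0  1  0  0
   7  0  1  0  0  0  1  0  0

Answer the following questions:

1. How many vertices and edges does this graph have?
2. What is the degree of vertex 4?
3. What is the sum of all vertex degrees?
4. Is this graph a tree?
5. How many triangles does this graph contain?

Count: 8 vertices, 11 edges.
Vertex 4 has neighbors [1, 2, 5], degree = 3.
Handshaking lemma: 2 * 11 = 22.
A tree on 8 vertices has 7 edges. This graph has 11 edges (4 extra). Not a tree.
Number of triangles = 3.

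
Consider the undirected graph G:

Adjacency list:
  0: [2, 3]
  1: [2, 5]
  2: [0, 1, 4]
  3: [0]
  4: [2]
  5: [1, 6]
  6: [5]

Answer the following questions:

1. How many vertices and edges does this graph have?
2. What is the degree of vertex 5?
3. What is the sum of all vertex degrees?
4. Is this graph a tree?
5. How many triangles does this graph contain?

Count: 7 vertices, 6 edges.
Vertex 5 has neighbors [1, 6], degree = 2.
Handshaking lemma: 2 * 6 = 12.
A graph is a tree iff it is connected and has exactly n-1 edges. This graph is connected (all 7 vertices in one component) and has 7-1 = 6 edges. It is a tree.
Number of triangles = 0.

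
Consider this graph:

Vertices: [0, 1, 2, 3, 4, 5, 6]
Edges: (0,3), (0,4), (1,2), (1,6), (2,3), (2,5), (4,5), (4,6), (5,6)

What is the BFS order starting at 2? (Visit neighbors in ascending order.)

BFS from vertex 2 (neighbors processed in ascending order):
Visit order: 2, 1, 3, 5, 6, 0, 4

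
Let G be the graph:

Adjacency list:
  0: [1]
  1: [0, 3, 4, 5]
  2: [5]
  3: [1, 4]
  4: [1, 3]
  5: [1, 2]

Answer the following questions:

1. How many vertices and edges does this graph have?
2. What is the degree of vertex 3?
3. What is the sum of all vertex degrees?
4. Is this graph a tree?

Count: 6 vertices, 6 edges.
Vertex 3 has neighbors [1, 4], degree = 2.
Handshaking lemma: 2 * 6 = 12.
A tree on 6 vertices has 5 edges. This graph has 6 edges (1 extra). Not a tree.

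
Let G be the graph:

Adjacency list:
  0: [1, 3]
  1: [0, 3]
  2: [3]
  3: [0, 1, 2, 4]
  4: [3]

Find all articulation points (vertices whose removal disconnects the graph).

An articulation point is a vertex whose removal disconnects the graph.
Articulation points: [3]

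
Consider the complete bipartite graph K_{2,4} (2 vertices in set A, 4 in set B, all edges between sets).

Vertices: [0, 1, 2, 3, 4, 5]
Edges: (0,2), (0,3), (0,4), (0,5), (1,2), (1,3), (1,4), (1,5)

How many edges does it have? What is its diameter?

K_{2,4} has 2 * 4 = 8 edges.
Any vertex reaches any opposite-side vertex in 1 step; same-side vertices reach in 2 steps via any opposite-side vertex.
Diameter = 2.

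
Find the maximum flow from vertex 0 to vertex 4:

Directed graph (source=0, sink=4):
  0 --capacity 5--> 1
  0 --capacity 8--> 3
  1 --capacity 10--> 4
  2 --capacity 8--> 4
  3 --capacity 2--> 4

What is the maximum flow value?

Computing max flow:
  Flow on (0->1): 5/5
  Flow on (0->3): 2/8
  Flow on (1->4): 5/10
  Flow on (3->4): 2/2
Maximum flow = 7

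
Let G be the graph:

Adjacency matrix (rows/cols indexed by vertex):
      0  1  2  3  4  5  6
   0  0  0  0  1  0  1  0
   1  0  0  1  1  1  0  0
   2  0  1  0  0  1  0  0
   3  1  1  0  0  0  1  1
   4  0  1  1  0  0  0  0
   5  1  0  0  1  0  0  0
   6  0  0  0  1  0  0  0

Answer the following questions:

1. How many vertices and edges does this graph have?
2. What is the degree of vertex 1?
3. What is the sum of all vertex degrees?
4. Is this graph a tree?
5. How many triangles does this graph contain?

Count: 7 vertices, 8 edges.
Vertex 1 has neighbors [2, 3, 4], degree = 3.
Handshaking lemma: 2 * 8 = 16.
A tree on 7 vertices has 6 edges. This graph has 8 edges (2 extra). Not a tree.
Number of triangles = 2.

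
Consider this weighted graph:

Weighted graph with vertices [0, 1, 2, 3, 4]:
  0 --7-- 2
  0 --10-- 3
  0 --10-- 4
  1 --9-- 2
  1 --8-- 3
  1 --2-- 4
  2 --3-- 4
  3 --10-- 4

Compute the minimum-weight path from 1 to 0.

Using Dijkstra's algorithm from vertex 1:
Shortest path: 1 -> 4 -> 0
Total weight: 2 + 10 = 12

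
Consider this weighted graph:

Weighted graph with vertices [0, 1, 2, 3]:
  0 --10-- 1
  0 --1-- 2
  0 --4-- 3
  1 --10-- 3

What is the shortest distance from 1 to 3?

Using Dijkstra's algorithm from vertex 1:
Shortest path: 1 -> 3
Total weight: 10 = 10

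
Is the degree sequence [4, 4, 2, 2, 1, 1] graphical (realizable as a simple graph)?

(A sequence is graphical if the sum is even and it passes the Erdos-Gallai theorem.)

Sum of degrees = 14. Sum is even and passes Erdos-Gallai. The sequence IS graphical.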